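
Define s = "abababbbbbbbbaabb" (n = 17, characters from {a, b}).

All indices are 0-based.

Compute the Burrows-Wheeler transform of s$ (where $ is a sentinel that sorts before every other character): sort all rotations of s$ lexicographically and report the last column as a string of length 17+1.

bb$babbbaaabbbbbba

rank  rotation            last
    0  $abababbbbbbbbaabb  b
    1  aabb$abababbbbbbbb  b
    2  abababbbbbbbbaabb$  $
    3  ababbbbbbbbaabb$ab  b
    4  abb$abababbbbbbbba  a
    5  abbbbbbbbaabb$abab  b
    6  b$abababbbbbbbbaab  b
    7  baabb$abababbbbbbb  b
    8  bababbbbbbbbaabb$a  a
    9  babbbbbbbbaabb$aba  a
   10  bb$abababbbbbbbbaa  a
   11  bbaabb$abababbbbbb  b
   12  bbbaabb$abababbbbb  b
   13  bbbbaabb$abababbbb  b
   14  bbbbbaabb$abababbb  b
   15  bbbbbbaabb$abababb  b
   16  bbbbbbbaabb$ababab  b
   17  bbbbbbbbaabb$ababa  a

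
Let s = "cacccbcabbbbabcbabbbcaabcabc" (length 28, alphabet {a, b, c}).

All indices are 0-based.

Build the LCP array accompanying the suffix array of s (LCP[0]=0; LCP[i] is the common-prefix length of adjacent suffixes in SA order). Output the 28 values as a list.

rank→(start, suffix):
  0 → (21, 'aabcabc')
  1 → (7, 'abbbbabcbabbbcaabcabc')
  2 → (16, 'abbbcaabcabc')
  3 → (25, 'abc')
  4 → (22, 'abcabc')
  5 → (12, 'abcbabbbcaabcabc')
  6 → (1, 'acccbcabbbbabcbabbbcaabcabc')
  7 → (15, 'babbbcaabcabc')
  8 → (11, 'babcbabbbcaabcabc')
  9 → (10, 'bbabcbabbbcaabcabc')
  10 → (9, 'bbbabcbabbbcaabcabc')
  11 → (8, 'bbbbabcbabbbcaabcabc')
  12 → (17, 'bbbcaabcabc')
  13 → (18, 'bbcaabcabc')
  14 → (26, 'bc')
  15 → (19, 'bcaabcabc')
  16 → (5, 'bcabbbbabcbabbbcaabcabc')
  17 → (23, 'bcabc')
  18 → (13, 'bcbabbbcaabcabc')
  19 → (27, 'c')
  20 → (20, 'caabcabc')
  21 → (6, 'cabbbbabcbabbbcaabcabc')
  22 → (24, 'cabc')
  23 → (0, 'cacccbcabbbbabcbabbbcaabcabc')
  24 → (14, 'cbabbbcaabcabc')
  25 → (4, 'cbcabbbbabcbabbbcaabcabc')
  26 → (3, 'ccbcabbbbabcbabbbcaabcabc')
  27 → (2, 'cccbcabbbbabcbabbbcaabcabc')

SA = [21, 7, 16, 25, 22, 12, 1, 15, 11, 10, 9, 8, 17, 18, 26, 19, 5, 23, 13, 27, 20, 6, 24, 0, 14, 4, 3, 2]
rank  pair      lcp
   1  s[21:],s[7:]  1  'a'
   2  s[7:],s[16:]  4  'abbb'
   3  s[16:],s[25:]  2  'ab'
   4  s[25:],s[22:]  3  'abc'
   5  s[22:],s[12:]  3  'abc'
   6  s[12:],s[1:]  1  'a'
   7  s[1:],s[15:]  0  ''
   8  s[15:],s[11:]  3  'bab'
   9  s[11:],s[10:]  1  'b'
  10  s[10:],s[9:]  2  'bb'
  11  s[9:],s[8:]  3  'bbb'
  12  s[8:],s[17:]  3  'bbb'
  13  s[17:],s[18:]  2  'bb'
  14  s[18:],s[26:]  1  'b'
  15  s[26:],s[19:]  2  'bc'
  16  s[19:],s[5:]  3  'bca'
  17  s[5:],s[23:]  4  'bcab'
  18  s[23:],s[13:]  2  'bc'
  19  s[13:],s[27:]  0  ''
  20  s[27:],s[20:]  1  'c'
  21  s[20:],s[6:]  2  'ca'
  22  s[6:],s[24:]  3  'cab'
  23  s[24:],s[0:]  2  'ca'
  24  s[0:],s[14:]  1  'c'
  25  s[14:],s[4:]  2  'cb'
  26  s[4:],s[3:]  1  'c'
  27  s[3:],s[2:]  2  'cc'

[0, 1, 4, 2, 3, 3, 1, 0, 3, 1, 2, 3, 3, 2, 1, 2, 3, 4, 2, 0, 1, 2, 3, 2, 1, 2, 1, 2]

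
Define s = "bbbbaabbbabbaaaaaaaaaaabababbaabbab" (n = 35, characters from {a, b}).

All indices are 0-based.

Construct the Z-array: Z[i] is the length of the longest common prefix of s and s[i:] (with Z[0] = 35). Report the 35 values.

Z[0]=35
i=1: outside box; Z[1]=3 scan→box=[1,4)
i=2: min(r-i=2, Z[1]=3)=2; Z[2]=2
i=3: min(r-i=1, Z[2]=2)=1; Z[3]=1
i=4: outside box; Z[4]=0
i=5: outside box; Z[5]=0
i=6: outside box; Z[6]=3 scan→box=[6,9)
i=7: min(r-i=2, Z[1]=3)=2; Z[7]=2
i=8: min(r-i=1, Z[2]=2)=1; Z[8]=1
i=9: outside box; Z[9]=0
i=10: outside box; Z[10]=2 scan→box=[10,12)
i=11: min(r-i=1, Z[1]=3)=1; Z[11]=1
i=12: outside box; Z[12]=0
i=13: outside box; Z[13]=0
i=14: outside box; Z[14]=0
i=15: outside box; Z[15]=0
i=16: outside box; Z[16]=0
i=17: outside box; Z[17]=0
i=18: outside box; Z[18]=0
i=19: outside box; Z[19]=0
i=20: outside box; Z[20]=0
i=21: outside box; Z[21]=0
i=22: outside box; Z[22]=0
i=23: outside box; Z[23]=1 scan→box=[23,24)
i=24: outside box; Z[24]=0
i=25: outside box; Z[25]=1 scan→box=[25,26)
i=26: outside box; Z[26]=0
i=27: outside box; Z[27]=2 scan→box=[27,29)
i=28: min(r-i=1, Z[1]=3)=1; Z[28]=1
i=29: outside box; Z[29]=0
i=30: outside box; Z[30]=0
i=31: outside box; Z[31]=2 scan→box=[31,33)
i=32: min(r-i=1, Z[1]=3)=1; Z[32]=1
i=33: outside box; Z[33]=0
i=34: outside box; Z[34]=1 scan→box=[34,35)

[35, 3, 2, 1, 0, 0, 3, 2, 1, 0, 2, 1, 0, 0, 0, 0, 0, 0, 0, 0, 0, 0, 0, 1, 0, 1, 0, 2, 1, 0, 0, 2, 1, 0, 1]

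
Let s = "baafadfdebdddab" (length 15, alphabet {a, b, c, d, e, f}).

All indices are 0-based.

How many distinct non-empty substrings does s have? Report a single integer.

109

rank | idx | suffix
   0 |   1 | aafadfdebdddab
   1 |  13 | ab
   2 |   4 | adfdebdddab
   3 |   2 | afadfdebdddab
   4 |  14 | b
   5 |   0 | baafadfdebdddab
   6 |   9 | bdddab
   7 |  12 | dab
   8 |  11 | ddab
   9 |  10 | dddab
  10 |   7 | debdddab
  11 |   5 | dfdebdddab
  12 |   8 | ebdddab
  13 |   3 | fadfdebdddab
  14 |   6 | fdebdddab

SA = [1, 13, 4, 2, 14, 0, 9, 12, 11, 10, 7, 5, 8, 3, 6]
rank  pair      lcp
   1  s[1:],s[13:]  1  'a'
   2  s[13:],s[4:]  1  'a'
   3  s[4:],s[2:]  1  'a'
   4  s[2:],s[14:]  0  ''
   5  s[14:],s[0:]  1  'b'
   6  s[0:],s[9:]  1  'b'
   7  s[9:],s[12:]  0  ''
   8  s[12:],s[11:]  1  'd'
   9  s[11:],s[10:]  2  'dd'
  10  s[10:],s[7:]  1  'd'
  11  s[7:],s[5:]  1  'd'
  12  s[5:],s[8:]  0  ''
  13  s[8:],s[3:]  0  ''
  14  s[3:],s[6:]  1  'f'

n(n+1)/2 = 15·16/2 = 120
Σ LCP = 0 + 1 + 1 + 1 + 0 + 1 + 1 + 0 + 1 + 2 + 1 + 1 + 0 + 0 + 1 = 11
distinct = 120 − 11 = 109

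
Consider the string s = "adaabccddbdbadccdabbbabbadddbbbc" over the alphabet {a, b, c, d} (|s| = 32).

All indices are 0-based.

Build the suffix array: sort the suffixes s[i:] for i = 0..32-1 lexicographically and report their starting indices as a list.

[2, 21, 17, 3, 0, 12, 24, 20, 11, 23, 19, 22, 18, 28, 29, 30, 4, 9, 31, 14, 5, 15, 6, 1, 16, 10, 27, 8, 13, 26, 7, 25]

sorted suffixes:
  #0 SA[0]=2  'aabccddbdbadccdabbbabbadddbbbc'
  #1 SA[1]=21  'abbadddbbbc'
  #2 SA[2]=17  'abbbabbadddbbbc'
  #3 SA[3]=3  'abccddbdbadccdabbbabbadddbbbc'
  #4 SA[4]=0  'adaabccddbdbadccdabbbabbadddbbbc'
  #5 SA[5]=12  'adccdabbbabbadddbbbc'
  #6 SA[6]=24  'adddbbbc'
  #7 SA[7]=20  'babbadddbbbc'
  #8 SA[8]=11  'badccdabbbabbadddbbbc'
  #9 SA[9]=23  'badddbbbc'
  #10 SA[10]=19  'bbabbadddbbbc'
  #11 SA[11]=22  'bbadddbbbc'
  #12 SA[12]=18  'bbbabbadddbbbc'
  #13 SA[13]=28  'bbbc'
  #14 SA[14]=29  'bbc'
  #15 SA[15]=30  'bc'
  #16 SA[16]=4  'bccddbdbadccdabbbabbadddbbbc'
  #17 SA[17]=9  'bdbadccdabbbabbadddbbbc'
  #18 SA[18]=31  'c'
  #19 SA[19]=14  'ccdabbbabbadddbbbc'
  #20 SA[20]=5  'ccddbdbadccdabbbabbadddbbbc'
  #21 SA[21]=15  'cdabbbabbadddbbbc'
  #22 SA[22]=6  'cddbdbadccdabbbabbadddbbbc'
  #23 SA[23]=1  'daabccddbdbadccdabbbabbadddbbbc'
  #24 SA[24]=16  'dabbbabbadddbbbc'
  #25 SA[25]=10  'dbadccdabbbabbadddbbbc'
  #26 SA[26]=27  'dbbbc'
  #27 SA[27]=8  'dbdbadccdabbbabbadddbbbc'
  #28 SA[28]=13  'dccdabbbabbadddbbbc'
  #29 SA[29]=26  'ddbbbc'
  #30 SA[30]=7  'ddbdbadccdabbbabbadddbbbc'
  #31 SA[31]=25  'dddbbbc'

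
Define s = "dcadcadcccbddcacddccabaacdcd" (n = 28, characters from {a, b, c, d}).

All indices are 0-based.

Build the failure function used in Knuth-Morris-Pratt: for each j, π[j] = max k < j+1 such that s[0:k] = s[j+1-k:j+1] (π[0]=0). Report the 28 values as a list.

[0, 0, 0, 1, 2, 3, 4, 5, 0, 0, 0, 1, 1, 2, 3, 0, 1, 1, 2, 0, 0, 0, 0, 0, 0, 1, 2, 1]

π[0] = 0
j=1 s[j]='c': π[1]=0 (border '')
j=2 s[j]='a': π[2]=0 (border '')
j=3 s[j]='d': π[3]=1 (border 'd')
j=4 s[j]='c': π[4]=2 (border 'dc')
j=5 s[j]='a': π[5]=3 (border 'dca')
j=6 s[j]='d': π[6]=4 (border 'dcad')
j=7 s[j]='c': π[7]=5 (border 'dcadc')
j=8 s[j]='c': k: 5→2→0; π[8]=0 (border '')
j=9 s[j]='c': π[9]=0 (border '')
j=10 s[j]='b': π[10]=0 (border '')
j=11 s[j]='d': π[11]=1 (border 'd')
j=12 s[j]='d': k: 1→0; π[12]=1 (border 'd')
j=13 s[j]='c': π[13]=2 (border 'dc')
j=14 s[j]='a': π[14]=3 (border 'dca')
j=15 s[j]='c': k: 3→0; π[15]=0 (border '')
j=16 s[j]='d': π[16]=1 (border 'd')
j=17 s[j]='d': k: 1→0; π[17]=1 (border 'd')
j=18 s[j]='c': π[18]=2 (border 'dc')
j=19 s[j]='c': k: 2→0; π[19]=0 (border '')
j=20 s[j]='a': π[20]=0 (border '')
j=21 s[j]='b': π[21]=0 (border '')
j=22 s[j]='a': π[22]=0 (border '')
j=23 s[j]='a': π[23]=0 (border '')
j=24 s[j]='c': π[24]=0 (border '')
j=25 s[j]='d': π[25]=1 (border 'd')
j=26 s[j]='c': π[26]=2 (border 'dc')
j=27 s[j]='d': k: 2→0; π[27]=1 (border 'd')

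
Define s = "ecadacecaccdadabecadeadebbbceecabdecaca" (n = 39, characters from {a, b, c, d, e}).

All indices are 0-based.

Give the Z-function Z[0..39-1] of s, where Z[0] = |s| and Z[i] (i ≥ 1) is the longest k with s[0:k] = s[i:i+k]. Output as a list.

Z[0]=39
i=1: i≥r, start 0; Z[1]=0
i=2: i≥r, start 0; Z[2]=0
i=3: i≥r, start 0; Z[3]=0
i=4: i≥r, start 0; Z[4]=0
i=5: i≥r, start 0; Z[5]=0
i=6: i≥r, start 0; Z[6]=3 scan→box=[6,9)
i=7: min(r-i=2, Z[1]=0)=0; Z[7]=0
i=8: min(r-i=1, Z[2]=0)=0; Z[8]=0
i=9: i≥r, start 0; Z[9]=0
i=10: i≥r, start 0; Z[10]=0
i=11: i≥r, start 0; Z[11]=0
i=12: i≥r, start 0; Z[12]=0
i=13: i≥r, start 0; Z[13]=0
i=14: i≥r, start 0; Z[14]=0
i=15: i≥r, start 0; Z[15]=0
i=16: i≥r, start 0; Z[16]=4 scan→box=[16,20)
i=17: min(r-i=3, Z[1]=0)=0; Z[17]=0
i=18: min(r-i=2, Z[2]=0)=0; Z[18]=0
i=19: min(r-i=1, Z[3]=0)=0; Z[19]=0
i=20: i≥r, start 0; Z[20]=1 scan→box=[20,21)
i=21: i≥r, start 0; Z[21]=0
i=22: i≥r, start 0; Z[22]=0
i=23: i≥r, start 0; Z[23]=1 scan→box=[23,24)
i=24: i≥r, start 0; Z[24]=0
i=25: i≥r, start 0; Z[25]=0
i=26: i≥r, start 0; Z[26]=0
i=27: i≥r, start 0; Z[27]=0
i=28: i≥r, start 0; Z[28]=1 scan→box=[28,29)
i=29: i≥r, start 0; Z[29]=3 scan→box=[29,32)
i=30: min(r-i=2, Z[1]=0)=0; Z[30]=0
i=31: min(r-i=1, Z[2]=0)=0; Z[31]=0
i=32: i≥r, start 0; Z[32]=0
i=33: i≥r, start 0; Z[33]=0
i=34: i≥r, start 0; Z[34]=3 scan→box=[34,37)
i=35: min(r-i=2, Z[1]=0)=0; Z[35]=0
i=36: min(r-i=1, Z[2]=0)=0; Z[36]=0
i=37: i≥r, start 0; Z[37]=0
i=38: i≥r, start 0; Z[38]=0

[39, 0, 0, 0, 0, 0, 3, 0, 0, 0, 0, 0, 0, 0, 0, 0, 4, 0, 0, 0, 1, 0, 0, 1, 0, 0, 0, 0, 1, 3, 0, 0, 0, 0, 3, 0, 0, 0, 0]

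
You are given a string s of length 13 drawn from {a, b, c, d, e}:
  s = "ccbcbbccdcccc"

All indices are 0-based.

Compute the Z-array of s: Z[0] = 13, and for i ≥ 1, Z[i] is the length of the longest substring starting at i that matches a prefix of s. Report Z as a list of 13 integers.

[13, 1, 0, 1, 0, 0, 2, 1, 0, 2, 2, 2, 1]

Z[0]=13
i=1: outside box; Z[1]=1 grow→box=[1,2)
i=2: outside box; Z[2]=0
i=3: outside box; Z[3]=1 grow→box=[3,4)
i=4: outside box; Z[4]=0
i=5: outside box; Z[5]=0
i=6: outside box; Z[6]=2 grow→box=[6,8)
i=7: min(r-i=1, Z[1]=1)=1; Z[7]=1
i=8: outside box; Z[8]=0
i=9: outside box; Z[9]=2 grow→box=[9,11)
i=10: min(r-i=1, Z[1]=1)=1; Z[10]=2 grow→box=[10,12)
i=11: min(r-i=1, Z[1]=1)=1; Z[11]=2 grow→box=[11,13)
i=12: min(r-i=1, Z[1]=1)=1; Z[12]=1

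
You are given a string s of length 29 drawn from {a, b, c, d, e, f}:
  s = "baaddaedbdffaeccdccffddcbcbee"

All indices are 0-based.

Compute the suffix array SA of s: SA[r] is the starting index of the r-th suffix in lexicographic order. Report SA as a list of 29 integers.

[1, 2, 12, 5, 0, 24, 8, 26, 23, 25, 14, 17, 15, 18, 4, 7, 22, 16, 3, 21, 9, 28, 13, 6, 27, 11, 20, 10, 19]

rank→(start, suffix):
  0 → (1, 'aaddaedbdffaeccdccffddcbcbee')
  1 → (2, 'addaedbdffaeccdccffddcbcbee')
  2 → (12, 'aeccdccffddcbcbee')
  3 → (5, 'aedbdffaeccdccffddcbcbee')
  4 → (0, 'baaddaedbdffaeccdccffddcbcbee')
  5 → (24, 'bcbee')
  6 → (8, 'bdffaeccdccffddcbcbee')
  7 → (26, 'bee')
  8 → (23, 'cbcbee')
  9 → (25, 'cbee')
  10 → (14, 'ccdccffddcbcbee')
  11 → (17, 'ccffddcbcbee')
  12 → (15, 'cdccffddcbcbee')
  13 → (18, 'cffddcbcbee')
  14 → (4, 'daedbdffaeccdccffddcbcbee')
  15 → (7, 'dbdffaeccdccffddcbcbee')
  16 → (22, 'dcbcbee')
  17 → (16, 'dccffddcbcbee')
  18 → (3, 'ddaedbdffaeccdccffddcbcbee')
  19 → (21, 'ddcbcbee')
  20 → (9, 'dffaeccdccffddcbcbee')
  21 → (28, 'e')
  22 → (13, 'eccdccffddcbcbee')
  23 → (6, 'edbdffaeccdccffddcbcbee')
  24 → (27, 'ee')
  25 → (11, 'faeccdccffddcbcbee')
  26 → (20, 'fddcbcbee')
  27 → (10, 'ffaeccdccffddcbcbee')
  28 → (19, 'ffddcbcbee')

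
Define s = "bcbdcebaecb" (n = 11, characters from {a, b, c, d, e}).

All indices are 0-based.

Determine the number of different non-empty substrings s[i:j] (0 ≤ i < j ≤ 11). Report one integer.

rank | idx | suffix
   0 |   7 | aecb
   1 |  10 | b
   2 |   6 | baecb
   3 |   0 | bcbdcebaecb
   4 |   2 | bdcebaecb
   5 |   9 | cb
   6 |   1 | cbdcebaecb
   7 |   4 | cebaecb
   8 |   3 | dcebaecb
   9 |   5 | ebaecb
  10 |   8 | ecb

SA = [7, 10, 6, 0, 2, 9, 1, 4, 3, 5, 8]
i: (SA[i-1],SA[i]) lcp shared
  1: (7,10) 0 ''
  2: (10,6) 1 'b'
  3: (6,0) 1 'b'
  4: (0,2) 1 'b'
  5: (2,9) 0 ''
  6: (9,1) 2 'cb'
  7: (1,4) 1 'c'
  8: (4,3) 0 ''
  9: (3,5) 0 ''
  10: (5,8) 1 'e'

n(n+1)/2 = 11·12/2 = 66
Σ LCP = 0 + 0 + 1 + 1 + 1 + 0 + 2 + 1 + 0 + 0 + 1 = 7
distinct = 66 − 7 = 59

59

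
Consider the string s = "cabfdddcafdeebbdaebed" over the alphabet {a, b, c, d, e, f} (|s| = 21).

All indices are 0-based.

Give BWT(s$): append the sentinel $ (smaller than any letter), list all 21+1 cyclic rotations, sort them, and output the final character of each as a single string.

dcdcebea$debddffeabdba

rank  rotation                last
    0  $cabfdddcafdeebbdaebed  d
    1  abfdddcafdeebbdaebed$c  c
    2  aebed$cabfdddcafdeebbd  d
    3  afdeebbdaebed$cabfdddc  c
    4  bbdaebed$cabfdddcafdee  e
    5  bdaebed$cabfdddcafdeeb  b
    6  bed$cabfdddcafdeebbdae  e
    7  bfdddcafdeebbdaebed$ca  a
    8  cabfdddcafdeebbdaebed$  $
    9  cafdeebbdaebed$cabfddd  d
   10  d$cabfdddcafdeebbdaebe  e
   11  daebed$cabfdddcafdeebb  b
   12  dcafdeebbdaebed$cabfdd  d
   13  ddcafdeebbdaebed$cabfd  d
   14  dddcafdeebbdaebed$cabf  f
   15  deebbdaebed$cabfdddcaf  f
   16  ebbdaebed$cabfdddcafde  e
   17  ebed$cabfdddcafdeebbda  a
   18  ed$cabfdddcafdeebbdaeb  b
   19  eebbdaebed$cabfdddcafd  d
   20  fdddcafdeebbdaebed$cab  b
   21  fdeebbdaebed$cabfdddca  a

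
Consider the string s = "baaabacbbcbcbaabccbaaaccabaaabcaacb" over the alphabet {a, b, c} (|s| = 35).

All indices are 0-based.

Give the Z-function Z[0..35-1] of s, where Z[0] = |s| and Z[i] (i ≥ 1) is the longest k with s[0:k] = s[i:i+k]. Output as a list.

Z[0]=35
i=1: fresh scan; Z[1]=0
i=2: fresh scan; Z[2]=0
i=3: fresh scan; Z[3]=0
i=4: fresh scan; Z[4]=2 grow→box=[4,6)
i=5: min(r-i=1, Z[1]=0)=0; Z[5]=0
i=6: fresh scan; Z[6]=0
i=7: fresh scan; Z[7]=1 grow→box=[7,8)
i=8: fresh scan; Z[8]=1 grow→box=[8,9)
i=9: fresh scan; Z[9]=0
i=10: fresh scan; Z[10]=1 grow→box=[10,11)
i=11: fresh scan; Z[11]=0
i=12: fresh scan; Z[12]=3 grow→box=[12,15)
i=13: min(r-i=2, Z[1]=0)=0; Z[13]=0
i=14: min(r-i=1, Z[2]=0)=0; Z[14]=0
i=15: fresh scan; Z[15]=1 grow→box=[15,16)
i=16: fresh scan; Z[16]=0
i=17: fresh scan; Z[17]=0
i=18: fresh scan; Z[18]=4 grow→box=[18,22)
i=19: min(r-i=3, Z[1]=0)=0; Z[19]=0
i=20: min(r-i=2, Z[2]=0)=0; Z[20]=0
i=21: min(r-i=1, Z[3]=0)=0; Z[21]=0
i=22: fresh scan; Z[22]=0
i=23: fresh scan; Z[23]=0
i=24: fresh scan; Z[24]=0
i=25: fresh scan; Z[25]=5 grow→box=[25,30)
i=26: min(r-i=4, Z[1]=0)=0; Z[26]=0
i=27: min(r-i=3, Z[2]=0)=0; Z[27]=0
i=28: min(r-i=2, Z[3]=0)=0; Z[28]=0
i=29: min(r-i=1, Z[4]=2)=1; Z[29]=1
i=30: fresh scan; Z[30]=0
i=31: fresh scan; Z[31]=0
i=32: fresh scan; Z[32]=0
i=33: fresh scan; Z[33]=0
i=34: fresh scan; Z[34]=1 grow→box=[34,35)

[35, 0, 0, 0, 2, 0, 0, 1, 1, 0, 1, 0, 3, 0, 0, 1, 0, 0, 4, 0, 0, 0, 0, 0, 0, 5, 0, 0, 0, 1, 0, 0, 0, 0, 1]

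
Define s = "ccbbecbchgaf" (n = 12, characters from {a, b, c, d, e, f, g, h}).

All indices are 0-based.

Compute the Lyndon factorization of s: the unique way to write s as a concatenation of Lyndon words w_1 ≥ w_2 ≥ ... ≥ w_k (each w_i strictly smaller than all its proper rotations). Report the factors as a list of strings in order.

["c", "c", "bbecbchg", "af"]

emit factor 1: 'c' (i=0, period=1)
emit factor 2: 'c' (i=1, period=1)
emit factor 3: 'bbecbchg' (i=2, period=8)
emit factor 4: 'af' (i=10, period=2)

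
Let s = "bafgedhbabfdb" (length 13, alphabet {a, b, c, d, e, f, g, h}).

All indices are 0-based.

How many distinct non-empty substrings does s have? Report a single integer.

rank→(start, suffix):
  0 → (8, 'abfdb')
  1 → (1, 'afgedhbabfdb')
  2 → (12, 'b')
  3 → (7, 'babfdb')
  4 → (0, 'bafgedhbabfdb')
  5 → (9, 'bfdb')
  6 → (11, 'db')
  7 → (5, 'dhbabfdb')
  8 → (4, 'edhbabfdb')
  9 → (10, 'fdb')
  10 → (2, 'fgedhbabfdb')
  11 → (3, 'gedhbabfdb')
  12 → (6, 'hbabfdb')

SA = [8, 1, 12, 7, 0, 9, 11, 5, 4, 10, 2, 3, 6]
[i] adj suffixes → lcp
  [1] 8/1 → 1 ('a')
  [2] 1/12 → 0 ('')
  [3] 12/7 → 1 ('b')
  [4] 7/0 → 2 ('ba')
  [5] 0/9 → 1 ('b')
  [6] 9/11 → 0 ('')
  [7] 11/5 → 1 ('d')
  [8] 5/4 → 0 ('')
  [9] 4/10 → 0 ('')
  [10] 10/2 → 1 ('f')
  [11] 2/3 → 0 ('')
  [12] 3/6 → 0 ('')

n(n+1)/2 = 13·14/2 = 91
Σ LCP = 0 + 1 + 0 + 1 + 2 + 1 + 0 + 1 + 0 + 0 + 1 + 0 + 0 = 7
distinct = 91 − 7 = 84

84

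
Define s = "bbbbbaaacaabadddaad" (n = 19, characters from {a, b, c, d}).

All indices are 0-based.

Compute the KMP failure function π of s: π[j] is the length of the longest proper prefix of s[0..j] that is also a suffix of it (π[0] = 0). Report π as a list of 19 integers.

π[0] = 0
j=1 s[j]='b': π[1]=1 (border 'b')
j=2 s[j]='b': π[2]=2 (border 'bb')
j=3 s[j]='b': π[3]=3 (border 'bbb')
j=4 s[j]='b': π[4]=4 (border 'bbbb')
j=5 s[j]='a': k: 4→3→2→1→0; π[5]=0 (border '')
j=6 s[j]='a': π[6]=0 (border '')
j=7 s[j]='a': π[7]=0 (border '')
j=8 s[j]='c': π[8]=0 (border '')
j=9 s[j]='a': π[9]=0 (border '')
j=10 s[j]='a': π[10]=0 (border '')
j=11 s[j]='b': π[11]=1 (border 'b')
j=12 s[j]='a': k: 1→0; π[12]=0 (border '')
j=13 s[j]='d': π[13]=0 (border '')
j=14 s[j]='d': π[14]=0 (border '')
j=15 s[j]='d': π[15]=0 (border '')
j=16 s[j]='a': π[16]=0 (border '')
j=17 s[j]='a': π[17]=0 (border '')
j=18 s[j]='d': π[18]=0 (border '')

[0, 1, 2, 3, 4, 0, 0, 0, 0, 0, 0, 1, 0, 0, 0, 0, 0, 0, 0]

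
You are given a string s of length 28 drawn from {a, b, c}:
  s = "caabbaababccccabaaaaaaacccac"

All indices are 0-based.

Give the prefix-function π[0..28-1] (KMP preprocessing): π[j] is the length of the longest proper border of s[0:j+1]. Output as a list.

[0, 0, 0, 0, 0, 0, 0, 0, 0, 0, 1, 1, 1, 1, 2, 0, 0, 0, 0, 0, 0, 0, 0, 1, 1, 1, 2, 1]

π[0] = 0
j=1 s[j]='a': π[1]=0 (border '')
j=2 s[j]='a': π[2]=0 (border '')
j=3 s[j]='b': π[3]=0 (border '')
j=4 s[j]='b': π[4]=0 (border '')
j=5 s[j]='a': π[5]=0 (border '')
j=6 s[j]='a': π[6]=0 (border '')
j=7 s[j]='b': π[7]=0 (border '')
j=8 s[j]='a': π[8]=0 (border '')
j=9 s[j]='b': π[9]=0 (border '')
j=10 s[j]='c': π[10]=1 (border 'c')
j=11 s[j]='c': k: 1→0; π[11]=1 (border 'c')
j=12 s[j]='c': k: 1→0; π[12]=1 (border 'c')
j=13 s[j]='c': k: 1→0; π[13]=1 (border 'c')
j=14 s[j]='a': π[14]=2 (border 'ca')
j=15 s[j]='b': k: 2→0; π[15]=0 (border '')
j=16 s[j]='a': π[16]=0 (border '')
j=17 s[j]='a': π[17]=0 (border '')
j=18 s[j]='a': π[18]=0 (border '')
j=19 s[j]='a': π[19]=0 (border '')
j=20 s[j]='a': π[20]=0 (border '')
j=21 s[j]='a': π[21]=0 (border '')
j=22 s[j]='a': π[22]=0 (border '')
j=23 s[j]='c': π[23]=1 (border 'c')
j=24 s[j]='c': k: 1→0; π[24]=1 (border 'c')
j=25 s[j]='c': k: 1→0; π[25]=1 (border 'c')
j=26 s[j]='a': π[26]=2 (border 'ca')
j=27 s[j]='c': k: 2→0; π[27]=1 (border 'c')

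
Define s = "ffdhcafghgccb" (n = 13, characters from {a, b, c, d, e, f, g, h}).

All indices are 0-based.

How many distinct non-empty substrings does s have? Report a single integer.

85

rank→(start, suffix):
  0 → (5, 'afghgccb')
  1 → (12, 'b')
  2 → (4, 'cafghgccb')
  3 → (11, 'cb')
  4 → (10, 'ccb')
  5 → (2, 'dhcafghgccb')
  6 → (1, 'fdhcafghgccb')
  7 → (0, 'ffdhcafghgccb')
  8 → (6, 'fghgccb')
  9 → (9, 'gccb')
  10 → (7, 'ghgccb')
  11 → (3, 'hcafghgccb')
  12 → (8, 'hgccb')

SA = [5, 12, 4, 11, 10, 2, 1, 0, 6, 9, 7, 3, 8]
i: (SA[i-1],SA[i]) lcp shared
  1: (5,12) 0 ''
  2: (12,4) 0 ''
  3: (4,11) 1 'c'
  4: (11,10) 1 'c'
  5: (10,2) 0 ''
  6: (2,1) 0 ''
  7: (1,0) 1 'f'
  8: (0,6) 1 'f'
  9: (6,9) 0 ''
  10: (9,7) 1 'g'
  11: (7,3) 0 ''
  12: (3,8) 1 'h'

n(n+1)/2 = 13·14/2 = 91
Σ LCP = 0 + 0 + 0 + 1 + 1 + 0 + 0 + 1 + 1 + 0 + 1 + 0 + 1 = 6
distinct = 91 − 6 = 85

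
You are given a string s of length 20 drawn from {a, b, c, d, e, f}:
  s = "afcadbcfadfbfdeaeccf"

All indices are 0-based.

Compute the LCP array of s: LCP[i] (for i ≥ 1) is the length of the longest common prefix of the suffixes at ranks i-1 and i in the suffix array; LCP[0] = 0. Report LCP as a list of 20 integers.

rank | idx | suffix
   0 |   3 | adbcfadfbfdeaeccf
   1 |   8 | adfbfdeaeccf
   2 |  15 | aeccf
   3 |   0 | afcadbcfadfbfdeaeccf
   4 |   5 | bcfadfbfdeaeccf
   5 |  11 | bfdeaeccf
   6 |   2 | cadbcfadfbfdeaeccf
   7 |  17 | ccf
   8 |  18 | cf
   9 |   6 | cfadfbfdeaeccf
  10 |   4 | dbcfadfbfdeaeccf
  11 |  13 | deaeccf
  12 |   9 | dfbfdeaeccf
  13 |  14 | eaeccf
  14 |  16 | eccf
  15 |  19 | f
  16 |   7 | fadfbfdeaeccf
  17 |  10 | fbfdeaeccf
  18 |   1 | fcadbcfadfbfdeaeccf
  19 |  12 | fdeaeccf

SA = [3, 8, 15, 0, 5, 11, 2, 17, 18, 6, 4, 13, 9, 14, 16, 19, 7, 10, 1, 12]
i: (SA[i-1],SA[i]) lcp shared
  1: (3,8) 2 'ad'
  2: (8,15) 1 'a'
  3: (15,0) 1 'a'
  4: (0,5) 0 ''
  5: (5,11) 1 'b'
  6: (11,2) 0 ''
  7: (2,17) 1 'c'
  8: (17,18) 1 'c'
  9: (18,6) 2 'cf'
  10: (6,4) 0 ''
  11: (4,13) 1 'd'
  12: (13,9) 1 'd'
  13: (9,14) 0 ''
  14: (14,16) 1 'e'
  15: (16,19) 0 ''
  16: (19,7) 1 'f'
  17: (7,10) 1 'f'
  18: (10,1) 1 'f'
  19: (1,12) 1 'f'

[0, 2, 1, 1, 0, 1, 0, 1, 1, 2, 0, 1, 1, 0, 1, 0, 1, 1, 1, 1]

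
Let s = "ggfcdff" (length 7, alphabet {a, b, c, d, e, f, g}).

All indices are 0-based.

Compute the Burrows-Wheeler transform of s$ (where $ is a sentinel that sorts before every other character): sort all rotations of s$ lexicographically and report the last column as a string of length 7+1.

ffcfgdg$

rank  rotation  last
    0  $ggfcdff  f
    1  cdff$ggf  f
    2  dff$ggfc  c
    3  f$ggfcdf  f
    4  fcdff$gg  g
    5  ff$ggfcd  d
    6  gfcdff$g  g
    7  ggfcdff$  $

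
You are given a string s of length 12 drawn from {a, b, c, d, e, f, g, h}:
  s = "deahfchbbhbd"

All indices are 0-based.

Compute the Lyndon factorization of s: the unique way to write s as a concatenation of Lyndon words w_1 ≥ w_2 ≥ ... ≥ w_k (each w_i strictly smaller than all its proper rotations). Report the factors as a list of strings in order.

["de", "ahfchbbhbd"]

emit factor 1: 'de' (i=0, period=2)
emit factor 2: 'ahfchbbhbd' (i=2, period=10)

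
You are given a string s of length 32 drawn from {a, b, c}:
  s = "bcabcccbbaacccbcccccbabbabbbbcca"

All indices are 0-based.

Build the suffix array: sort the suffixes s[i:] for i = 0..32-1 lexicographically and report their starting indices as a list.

sorted suffixes:
  #0 SA[0]=31  'a'
  #1 SA[1]=9  'aacccbcccccbabbabbbbcca'
  #2 SA[2]=21  'abbabbbbcca'
  #3 SA[3]=24  'abbbbcca'
  #4 SA[4]=2  'abcccbbaacccbcccccbabbabbbbcca'
  #5 SA[5]=10  'acccbcccccbabbabbbbcca'
  #6 SA[6]=8  'baacccbcccccbabbabbbbcca'
  #7 SA[7]=20  'babbabbbbcca'
  #8 SA[8]=23  'babbbbcca'
  #9 SA[9]=7  'bbaacccbcccccbabbabbbbcca'
  #10 SA[10]=22  'bbabbbbcca'
  #11 SA[11]=25  'bbbbcca'
  #12 SA[12]=26  'bbbcca'
  #13 SA[13]=27  'bbcca'
  #14 SA[14]=0  'bcabcccbbaacccbcccccbabbabbbbcca'
  #15 SA[15]=28  'bcca'
  #16 SA[16]=3  'bcccbbaacccbcccccbabbabbbbcca'
  #17 SA[17]=14  'bcccccbabbabbbbcca'
  #18 SA[18]=30  'ca'
  #19 SA[19]=1  'cabcccbbaacccbcccccbabbabbbbcca'
  #20 SA[20]=19  'cbabbabbbbcca'
  #21 SA[21]=6  'cbbaacccbcccccbabbabbbbcca'
  #22 SA[22]=13  'cbcccccbabbabbbbcca'
  #23 SA[23]=29  'cca'
  #24 SA[24]=18  'ccbabbabbbbcca'
  #25 SA[25]=5  'ccbbaacccbcccccbabbabbbbcca'
  #26 SA[26]=12  'ccbcccccbabbabbbbcca'
  #27 SA[27]=17  'cccbabbabbbbcca'
  #28 SA[28]=4  'cccbbaacccbcccccbabbabbbbcca'
  #29 SA[29]=11  'cccbcccccbabbabbbbcca'
  #30 SA[30]=16  'ccccbabbabbbbcca'
  #31 SA[31]=15  'cccccbabbabbbbcca'

[31, 9, 21, 24, 2, 10, 8, 20, 23, 7, 22, 25, 26, 27, 0, 28, 3, 14, 30, 1, 19, 6, 13, 29, 18, 5, 12, 17, 4, 11, 16, 15]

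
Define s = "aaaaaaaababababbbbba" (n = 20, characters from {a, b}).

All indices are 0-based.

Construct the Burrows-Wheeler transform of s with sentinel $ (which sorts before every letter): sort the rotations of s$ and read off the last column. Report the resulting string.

rank  rotation               last
    0  $aaaaaaaababababbbbba  a
    1  a$aaaaaaaababababbbbb  b
    2  aaaaaaaababababbbbba$  $
    3  aaaaaaababababbbbba$a  a
    4  aaaaaababababbbbba$aa  a
    5  aaaaababababbbbba$aaa  a
    6  aaaababababbbbba$aaaa  a
    7  aaababababbbbba$aaaaa  a
    8  aababababbbbba$aaaaaa  a
    9  ababababbbbba$aaaaaaa  a
   10  abababbbbba$aaaaaaaab  b
   11  ababbbbba$aaaaaaaabab  b
   12  abbbbba$aaaaaaaababab  b
   13  ba$aaaaaaaababababbbb  b
   14  babababbbbba$aaaaaaaa  a
   15  bababbbbba$aaaaaaaaba  a
   16  babbbbba$aaaaaaaababa  a
   17  bba$aaaaaaaababababbb  b
   18  bbba$aaaaaaaababababb  b
   19  bbbba$aaaaaaaabababab  b
   20  bbbbba$aaaaaaaabababa  a

ab$aaaaaaabbbbaaabbba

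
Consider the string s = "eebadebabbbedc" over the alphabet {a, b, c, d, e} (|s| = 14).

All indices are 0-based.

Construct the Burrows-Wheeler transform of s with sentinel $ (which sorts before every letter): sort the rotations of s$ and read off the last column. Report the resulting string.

rank  rotation         last
    0  $eebadebabbbedc  c
    1  abbbedc$eebadeb  b
    2  adebabbbedc$eeb  b
    3  babbbedc$eebade  e
    4  badebabbbedc$ee  e
    5  bbbedc$eebadeba  a
    6  bbedc$eebadebab  b
    7  bedc$eebadebabb  b
    8  c$eebadebabbbed  d
    9  dc$eebadebabbbe  e
   10  debabbbedc$eeba  a
   11  ebabbbedc$eebad  d
   12  ebadebabbbedc$e  e
   13  edc$eebadebabbb  b
   14  eebadebabbbedc$  $

cbbeeabbdeadeb$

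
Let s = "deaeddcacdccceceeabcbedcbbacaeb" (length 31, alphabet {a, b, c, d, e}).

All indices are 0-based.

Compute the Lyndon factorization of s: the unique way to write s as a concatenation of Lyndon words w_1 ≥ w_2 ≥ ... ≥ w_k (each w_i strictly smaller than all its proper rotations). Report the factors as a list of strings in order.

emit factor 1: 'de' (i=0, period=2)
emit factor 2: 'aeddc' (i=2, period=5)
emit factor 3: 'acdcccecee' (i=7, period=10)
emit factor 4: 'abcbedcbbacaeb' (i=17, period=14)

["de", "aeddc", "acdcccecee", "abcbedcbbacaeb"]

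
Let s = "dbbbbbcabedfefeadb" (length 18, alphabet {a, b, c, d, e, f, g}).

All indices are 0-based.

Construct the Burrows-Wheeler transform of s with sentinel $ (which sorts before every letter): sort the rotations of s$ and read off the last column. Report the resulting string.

rank  rotation             last
    0  $dbbbbbcabedfefeadb  b
    1  abedfefeadb$dbbbbbc  c
    2  adb$dbbbbbcabedfefe  e
    3  b$dbbbbbcabedfefead  d
    4  bbbbbcabedfefeadb$d  d
    5  bbbbcabedfefeadb$db  b
    6  bbbcabedfefeadb$dbb  b
    7  bbcabedfefeadb$dbbb  b
    8  bcabedfefeadb$dbbbb  b
    9  bedfefeadb$dbbbbbca  a
   10  cabedfefeadb$dbbbbb  b
   11  db$dbbbbbcabedfefea  a
   12  dbbbbbcabedfefeadb$  $
   13  dfefeadb$dbbbbbcabe  e
   14  eadb$dbbbbbcabedfef  f
   15  edfefeadb$dbbbbbcab  b
   16  efeadb$dbbbbbcabedf  f
   17  feadb$dbbbbbcabedfe  e
   18  fefeadb$dbbbbbcabed  d

bceddbbbbaba$efbfed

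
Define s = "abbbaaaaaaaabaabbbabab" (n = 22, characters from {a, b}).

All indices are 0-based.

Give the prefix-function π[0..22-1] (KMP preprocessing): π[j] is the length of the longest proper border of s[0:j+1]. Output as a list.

[0, 0, 0, 0, 1, 1, 1, 1, 1, 1, 1, 1, 2, 1, 1, 2, 3, 4, 5, 2, 1, 2]

π[0] = 0
j=1 s[j]='b': π[1]=0 (border '')
j=2 s[j]='b': π[2]=0 (border '')
j=3 s[j]='b': π[3]=0 (border '')
j=4 s[j]='a': π[4]=1 (border 'a')
j=5 s[j]='a': k: 1→0; π[5]=1 (border 'a')
j=6 s[j]='a': k: 1→0; π[6]=1 (border 'a')
j=7 s[j]='a': k: 1→0; π[7]=1 (border 'a')
j=8 s[j]='a': k: 1→0; π[8]=1 (border 'a')
j=9 s[j]='a': k: 1→0; π[9]=1 (border 'a')
j=10 s[j]='a': k: 1→0; π[10]=1 (border 'a')
j=11 s[j]='a': k: 1→0; π[11]=1 (border 'a')
j=12 s[j]='b': π[12]=2 (border 'ab')
j=13 s[j]='a': k: 2→0; π[13]=1 (border 'a')
j=14 s[j]='a': k: 1→0; π[14]=1 (border 'a')
j=15 s[j]='b': π[15]=2 (border 'ab')
j=16 s[j]='b': π[16]=3 (border 'abb')
j=17 s[j]='b': π[17]=4 (border 'abbb')
j=18 s[j]='a': π[18]=5 (border 'abbba')
j=19 s[j]='b': k: 5→1; π[19]=2 (border 'ab')
j=20 s[j]='a': k: 2→0; π[20]=1 (border 'a')
j=21 s[j]='b': π[21]=2 (border 'ab')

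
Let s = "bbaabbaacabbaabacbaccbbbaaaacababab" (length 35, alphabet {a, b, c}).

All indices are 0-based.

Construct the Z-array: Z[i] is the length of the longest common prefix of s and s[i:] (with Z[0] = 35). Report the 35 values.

Z[0]=35
i=1: outside box; Z[1]=1 scan→box=[1,2)
i=2: outside box; Z[2]=0
i=3: outside box; Z[3]=0
i=4: outside box; Z[4]=4 scan→box=[4,8)
i=5: min(r-i=3, Z[1]=1)=1; Z[5]=1
i=6: min(r-i=2, Z[2]=0)=0; Z[6]=0
i=7: min(r-i=1, Z[3]=0)=0; Z[7]=0
i=8: outside box; Z[8]=0
i=9: outside box; Z[9]=0
i=10: outside box; Z[10]=5 scan→box=[10,15)
i=11: min(r-i=4, Z[1]=1)=1; Z[11]=1
i=12: min(r-i=3, Z[2]=0)=0; Z[12]=0
i=13: min(r-i=2, Z[3]=0)=0; Z[13]=0
i=14: min(r-i=1, Z[4]=4)=1; Z[14]=1
i=15: outside box; Z[15]=0
i=16: outside box; Z[16]=0
i=17: outside box; Z[17]=1 scan→box=[17,18)
i=18: outside box; Z[18]=0
i=19: outside box; Z[19]=0
i=20: outside box; Z[20]=0
i=21: outside box; Z[21]=2 scan→box=[21,23)
i=22: min(r-i=1, Z[1]=1)=1; Z[22]=4 scan→box=[22,26)
i=23: min(r-i=3, Z[1]=1)=1; Z[23]=1
i=24: min(r-i=2, Z[2]=0)=0; Z[24]=0
i=25: min(r-i=1, Z[3]=0)=0; Z[25]=0
i=26: outside box; Z[26]=0
i=27: outside box; Z[27]=0
i=28: outside box; Z[28]=0
i=29: outside box; Z[29]=0
i=30: outside box; Z[30]=1 scan→box=[30,31)
i=31: outside box; Z[31]=0
i=32: outside box; Z[32]=1 scan→box=[32,33)
i=33: outside box; Z[33]=0
i=34: outside box; Z[34]=1 scan→box=[34,35)

[35, 1, 0, 0, 4, 1, 0, 0, 0, 0, 5, 1, 0, 0, 1, 0, 0, 1, 0, 0, 0, 2, 4, 1, 0, 0, 0, 0, 0, 0, 1, 0, 1, 0, 1]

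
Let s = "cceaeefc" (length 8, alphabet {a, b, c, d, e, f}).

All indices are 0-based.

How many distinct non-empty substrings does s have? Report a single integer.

32

rank→(start, suffix):
  0 → (3, 'aeefc')
  1 → (7, 'c')
  2 → (0, 'cceaeefc')
  3 → (1, 'ceaeefc')
  4 → (2, 'eaeefc')
  5 → (4, 'eefc')
  6 → (5, 'efc')
  7 → (6, 'fc')

SA = [3, 7, 0, 1, 2, 4, 5, 6]
[i] adj suffixes → lcp
  [1] 3/7 → 0 ('')
  [2] 7/0 → 1 ('c')
  [3] 0/1 → 1 ('c')
  [4] 1/2 → 0 ('')
  [5] 2/4 → 1 ('e')
  [6] 4/5 → 1 ('e')
  [7] 5/6 → 0 ('')

n(n+1)/2 = 8·9/2 = 36
Σ LCP = 0 + 0 + 1 + 1 + 0 + 1 + 1 + 0 = 4
distinct = 36 − 4 = 32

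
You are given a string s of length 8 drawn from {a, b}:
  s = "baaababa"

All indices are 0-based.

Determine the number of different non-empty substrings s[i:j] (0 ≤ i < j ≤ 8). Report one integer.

25

rank→(start, suffix):
  0 → (7, 'a')
  1 → (1, 'aaababa')
  2 → (2, 'aababa')
  3 → (5, 'aba')
  4 → (3, 'ababa')
  5 → (6, 'ba')
  6 → (0, 'baaababa')
  7 → (4, 'baba')

SA = [7, 1, 2, 5, 3, 6, 0, 4]
rank  pair      lcp
   1  s[7:],s[1:]  1  'a'
   2  s[1:],s[2:]  2  'aa'
   3  s[2:],s[5:]  1  'a'
   4  s[5:],s[3:]  3  'aba'
   5  s[3:],s[6:]  0  ''
   6  s[6:],s[0:]  2  'ba'
   7  s[0:],s[4:]  2  'ba'

n(n+1)/2 = 8·9/2 = 36
Σ LCP = 0 + 1 + 2 + 1 + 3 + 0 + 2 + 2 = 11
distinct = 36 − 11 = 25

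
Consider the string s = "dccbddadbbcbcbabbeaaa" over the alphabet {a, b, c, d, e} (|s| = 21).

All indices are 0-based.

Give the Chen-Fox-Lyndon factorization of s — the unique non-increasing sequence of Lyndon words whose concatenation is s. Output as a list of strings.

emit factor 1: 'd' (i=0, period=1)
emit factor 2: 'c' (i=1, period=1)
emit factor 3: 'c' (i=2, period=1)
emit factor 4: 'bdd' (i=3, period=3)
emit factor 5: 'adbbcbcb' (i=6, period=8)
emit factor 6: 'abbe' (i=14, period=4)
emit factor 7: 'a' (i=18, period=1)
emit factor 8: 'a' (i=19, period=1)
emit factor 9: 'a' (i=20, period=1)

["d", "c", "c", "bdd", "adbbcbcb", "abbe", "a", "a", "a"]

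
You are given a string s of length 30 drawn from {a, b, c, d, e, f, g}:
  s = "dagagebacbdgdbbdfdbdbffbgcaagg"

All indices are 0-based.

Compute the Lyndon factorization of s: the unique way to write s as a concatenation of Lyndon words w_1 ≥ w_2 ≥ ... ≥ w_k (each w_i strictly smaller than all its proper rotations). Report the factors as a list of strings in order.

emit factor 1: 'd' (i=0, period=1)
emit factor 2: 'agageb' (i=1, period=6)
emit factor 3: 'acbdgdbbdfdbdbffbgc' (i=7, period=19)
emit factor 4: 'aagg' (i=26, period=4)

["d", "agageb", "acbdgdbbdfdbdbffbgc", "aagg"]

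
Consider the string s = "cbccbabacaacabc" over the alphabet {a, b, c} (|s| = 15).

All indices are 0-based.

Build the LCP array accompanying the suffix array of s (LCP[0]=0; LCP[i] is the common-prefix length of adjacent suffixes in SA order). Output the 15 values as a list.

[0, 1, 2, 1, 3, 0, 2, 1, 2, 0, 1, 2, 1, 2, 1]

rank→(start, suffix):
  0 → (9, 'aacabc')
  1 → (5, 'abacaacabc')
  2 → (12, 'abc')
  3 → (7, 'acaacabc')
  4 → (10, 'acabc')
  5 → (4, 'babacaacabc')
  6 → (6, 'bacaacabc')
  7 → (13, 'bc')
  8 → (1, 'bccbabacaacabc')
  9 → (14, 'c')
  10 → (8, 'caacabc')
  11 → (11, 'cabc')
  12 → (3, 'cbabacaacabc')
  13 → (0, 'cbccbabacaacabc')
  14 → (2, 'ccbabacaacabc')

SA = [9, 5, 12, 7, 10, 4, 6, 13, 1, 14, 8, 11, 3, 0, 2]
i: (SA[i-1],SA[i]) lcp shared
  1: (9,5) 1 'a'
  2: (5,12) 2 'ab'
  3: (12,7) 1 'a'
  4: (7,10) 3 'aca'
  5: (10,4) 0 ''
  6: (4,6) 2 'ba'
  7: (6,13) 1 'b'
  8: (13,1) 2 'bc'
  9: (1,14) 0 ''
  10: (14,8) 1 'c'
  11: (8,11) 2 'ca'
  12: (11,3) 1 'c'
  13: (3,0) 2 'cb'
  14: (0,2) 1 'c'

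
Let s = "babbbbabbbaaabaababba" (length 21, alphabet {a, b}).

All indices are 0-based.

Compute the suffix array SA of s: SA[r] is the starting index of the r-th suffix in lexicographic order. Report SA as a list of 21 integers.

[20, 10, 11, 14, 12, 15, 17, 6, 1, 19, 9, 13, 16, 5, 0, 18, 8, 4, 7, 3, 2]

rank→(start, suffix):
  0 → (20, 'a')
  1 → (10, 'aaabaababba')
  2 → (11, 'aabaababba')
  3 → (14, 'aababba')
  4 → (12, 'abaababba')
  5 → (15, 'ababba')
  6 → (17, 'abba')
  7 → (6, 'abbbaaabaababba')
  8 → (1, 'abbbbabbbaaabaababba')
  9 → (19, 'ba')
  10 → (9, 'baaabaababba')
  11 → (13, 'baababba')
  12 → (16, 'babba')
  13 → (5, 'babbbaaabaababba')
  14 → (0, 'babbbbabbbaaabaababba')
  15 → (18, 'bba')
  16 → (8, 'bbaaabaababba')
  17 → (4, 'bbabbbaaabaababba')
  18 → (7, 'bbbaaabaababba')
  19 → (3, 'bbbabbbaaabaababba')
  20 → (2, 'bbbbabbbaaabaababba')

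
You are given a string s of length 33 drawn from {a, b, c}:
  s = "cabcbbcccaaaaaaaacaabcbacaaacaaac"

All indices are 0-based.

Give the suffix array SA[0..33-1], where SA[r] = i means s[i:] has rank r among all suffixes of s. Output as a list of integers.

[9, 10, 11, 12, 13, 29, 25, 14, 18, 30, 26, 15, 19, 1, 31, 27, 23, 16, 22, 4, 20, 2, 5, 32, 8, 28, 24, 17, 0, 21, 3, 7, 6]

rank | idx | suffix
   0 |   9 | aaaaaaaacaabcbacaaacaaac
   1 |  10 | aaaaaaacaabcbacaaacaaac
   2 |  11 | aaaaaacaabcbacaaacaaac
   3 |  12 | aaaaacaabcbacaaacaaac
   4 |  13 | aaaacaabcbacaaacaaac
   5 |  29 | aaac
   6 |  25 | aaacaaac
   7 |  14 | aaacaabcbacaaacaaac
   8 |  18 | aabcbacaaacaaac
   9 |  30 | aac
  10 |  26 | aacaaac
  11 |  15 | aacaabcbacaaacaaac
  12 |  19 | abcbacaaacaaac
  13 |   1 | abcbbcccaaaaaaaacaabcbacaaacaaac
  14 |  31 | ac
  15 |  27 | acaaac
  16 |  23 | acaaacaaac
  17 |  16 | acaabcbacaaacaaac
  18 |  22 | bacaaacaaac
  19 |   4 | bbcccaaaaaaaacaabcbacaaacaaac
  20 |  20 | bcbacaaacaaac
  21 |   2 | bcbbcccaaaaaaaacaabcbacaaacaaac
  22 |   5 | bcccaaaaaaaacaabcbacaaacaaac
  23 |  32 | c
  24 |   8 | caaaaaaaacaabcbacaaacaaac
  25 |  28 | caaac
  26 |  24 | caaacaaac
  27 |  17 | caabcbacaaacaaac
  28 |   0 | cabcbbcccaaaaaaaacaabcbacaaacaaac
  29 |  21 | cbacaaacaaac
  30 |   3 | cbbcccaaaaaaaacaabcbacaaacaaac
  31 |   7 | ccaaaaaaaacaabcbacaaacaaac
  32 |   6 | cccaaaaaaaacaabcbacaaacaaac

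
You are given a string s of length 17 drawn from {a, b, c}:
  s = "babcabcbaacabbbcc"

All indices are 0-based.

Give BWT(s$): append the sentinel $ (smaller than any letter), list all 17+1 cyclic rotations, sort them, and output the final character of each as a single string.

rank  rotation            last
    0  $babcabcbaacabbbcc  c
    1  aacabbbcc$babcabcb  b
    2  abbbcc$babcabcbaac  c
    3  abcabcbaacabbbcc$b  b
    4  abcbaacabbbcc$babc  c
    5  acabbbcc$babcabcba  a
    6  baacabbbcc$babcabc  c
    7  babcabcbaacabbbcc$  $
    8  bbbcc$babcabcbaaca  a
    9  bbcc$babcabcbaacab  b
   10  bcabcbaacabbbcc$ba  a
   11  bcbaacabbbcc$babca  a
   12  bcc$babcabcbaacabb  b
   13  c$babcabcbaacabbbc  c
   14  cabbbcc$babcabcbaa  a
   15  cabcbaacabbbcc$bab  b
   16  cbaacabbbcc$babcab  b
   17  cc$babcabcbaacabbb  b

cbcbcac$abaabcabbb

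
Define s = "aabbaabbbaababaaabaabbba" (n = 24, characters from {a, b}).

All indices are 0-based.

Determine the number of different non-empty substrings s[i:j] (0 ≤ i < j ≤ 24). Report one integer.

229

rank | idx | suffix
   0 |  23 | a
   1 |  14 | aaabaabbba
   2 |  15 | aabaabbba
   3 |   9 | aababaaabaabbba
   4 |   0 | aabbaabbbaababaaabaabbba
   5 |  18 | aabbba
   6 |   4 | aabbbaababaaabaabbba
   7 |  12 | abaaabaabbba
   8 |  16 | abaabbba
   9 |  10 | ababaaabaabbba
  10 |   1 | abbaabbbaababaaabaabbba
  11 |  19 | abbba
  12 |   5 | abbbaababaaabaabbba
  13 |  22 | ba
  14 |  13 | baaabaabbba
  15 |   8 | baababaaabaabbba
  16 |  17 | baabbba
  17 |   3 | baabbbaababaaabaabbba
  18 |  11 | babaaabaabbba
  19 |  21 | bba
  20 |   7 | bbaababaaabaabbba
  21 |   2 | bbaabbbaababaaabaabbba
  22 |  20 | bbba
  23 |   6 | bbbaababaaabaabbba

SA = [23, 14, 15, 9, 0, 18, 4, 12, 16, 10, 1, 19, 5, 22, 13, 8, 17, 3, 11, 21, 7, 2, 20, 6]
i: (SA[i-1],SA[i]) lcp shared
  1: (23,14) 1 'a'
  2: (14,15) 2 'aa'
  3: (15,9) 4 'aaba'
  4: (9,0) 3 'aab'
  5: (0,18) 4 'aabb'
  6: (18,4) 6 'aabbba'
  7: (4,12) 1 'a'
  8: (12,16) 4 'abaa'
  9: (16,10) 3 'aba'
  10: (10,1) 2 'ab'
  11: (1,19) 3 'abb'
  12: (19,5) 5 'abbba'
  13: (5,22) 0 ''
  14: (22,13) 2 'ba'
  15: (13,8) 3 'baa'
  16: (8,17) 4 'baab'
  17: (17,3) 7 'baabbba'
  18: (3,11) 2 'ba'
  19: (11,21) 1 'b'
  20: (21,7) 3 'bba'
  21: (7,2) 5 'bbaab'
  22: (2,20) 2 'bb'
  23: (20,6) 4 'bbba'

n(n+1)/2 = 24·25/2 = 300
Σ LCP = 0 + 1 + 2 + 4 + 3 + 4 + 6 + 1 + 4 + 3 + 2 + 3 + 5 + 0 + 2 + 3 + 4 + 7 + 2 + 1 + 3 + 5 + 2 + 4 = 71
distinct = 300 − 71 = 229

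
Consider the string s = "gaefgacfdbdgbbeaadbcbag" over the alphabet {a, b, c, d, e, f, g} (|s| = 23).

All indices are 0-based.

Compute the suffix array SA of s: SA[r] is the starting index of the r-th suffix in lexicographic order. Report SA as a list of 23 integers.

rank | idx | suffix
   0 |  15 | aadbcbag
   1 |   5 | acfdbdgbbeaadbcbag
   2 |  16 | adbcbag
   3 |   1 | aefgacfdbdgbbeaadbcbag
   4 |  21 | ag
   5 |  20 | bag
   6 |  12 | bbeaadbcbag
   7 |  18 | bcbag
   8 |   9 | bdgbbeaadbcbag
   9 |  13 | beaadbcbag
  10 |  19 | cbag
  11 |   6 | cfdbdgbbeaadbcbag
  12 |  17 | dbcbag
  13 |   8 | dbdgbbeaadbcbag
  14 |  10 | dgbbeaadbcbag
  15 |  14 | eaadbcbag
  16 |   2 | efgacfdbdgbbeaadbcbag
  17 |   7 | fdbdgbbeaadbcbag
  18 |   3 | fgacfdbdgbbeaadbcbag
  19 |  22 | g
  20 |   4 | gacfdbdgbbeaadbcbag
  21 |   0 | gaefgacfdbdgbbeaadbcbag
  22 |  11 | gbbeaadbcbag

[15, 5, 16, 1, 21, 20, 12, 18, 9, 13, 19, 6, 17, 8, 10, 14, 2, 7, 3, 22, 4, 0, 11]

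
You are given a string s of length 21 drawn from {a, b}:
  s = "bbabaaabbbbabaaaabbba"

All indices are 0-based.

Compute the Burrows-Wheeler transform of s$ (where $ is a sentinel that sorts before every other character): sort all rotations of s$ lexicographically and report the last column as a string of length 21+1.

abbabaabbaabaabbbb$aba

rank  rotation                last
    0  $bbabaaabbbbabaaaabbba  a
    1  a$bbabaaabbbbabaaaabbb  b
    2  aaaabbba$bbabaaabbbbab  b
    3  aaabbba$bbabaaabbbbaba  a
    4  aaabbbbabaaaabbba$bbab  b
    5  aabbba$bbabaaabbbbabaa  a
    6  aabbbbabaaaabbba$bbaba  a
    7  abaaaabbba$bbabaaabbbb  b
    8  abaaabbbbabaaaabbba$bb  b
    9  abbba$bbabaaabbbbabaaa  a
   10  abbbbabaaaabbba$bbabaa  a
   11  ba$bbabaaabbbbabaaaabb  b
   12  baaaabbba$bbabaaabbbba  a
   13  baaabbbbabaaaabbba$bba  a
   14  babaaaabbba$bbabaaabbb  b
   15  babaaabbbbabaaaabbba$b  b
   16  bba$bbabaaabbbbabaaaab  b
   17  bbabaaaabbba$bbabaaabb  b
   18  bbabaaabbbbabaaaabbba$  $
   19  bbba$bbabaaabbbbabaaaa  a
   20  bbbabaaaabbba$bbabaaab  b
   21  bbbbabaaaabbba$bbabaaa  a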